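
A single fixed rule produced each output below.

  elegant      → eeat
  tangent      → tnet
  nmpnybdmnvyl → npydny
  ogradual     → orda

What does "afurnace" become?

aunc

In each case the input is transformed by: keep every other character starting from the first (positions 1st, 3rd, 5th, ...).
Doing the same to "afurnace": "aunc".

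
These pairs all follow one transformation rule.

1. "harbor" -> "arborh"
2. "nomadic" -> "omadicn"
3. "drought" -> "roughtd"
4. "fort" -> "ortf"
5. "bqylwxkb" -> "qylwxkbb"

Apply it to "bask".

askb

The rule is to move the first character to the end.
For "bask" the result is "askb".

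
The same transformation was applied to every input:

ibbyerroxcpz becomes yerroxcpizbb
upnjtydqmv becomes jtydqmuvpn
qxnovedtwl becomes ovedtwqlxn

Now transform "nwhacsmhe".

Rule — swap the first and last characters, then move the first 3 characters to the end (rotate left by 3).
Working it through for "nwhacsmhe": intermediate "ewhacsmhn", final "acsmhnewh".
(Check on "upnjtydqmv": → "vpnjtydqmu" → "jtydqmuvpn" ✓)

acsmhnewh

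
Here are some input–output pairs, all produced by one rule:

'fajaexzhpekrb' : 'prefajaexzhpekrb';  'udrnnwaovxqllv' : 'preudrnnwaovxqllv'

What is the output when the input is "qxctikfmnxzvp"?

preqxctikfmnxzvp

Each output is the input with this applied: prepend "pre".
Applying that to "qxctikfmnxzvp" gives "preqxctikfmnxzvp".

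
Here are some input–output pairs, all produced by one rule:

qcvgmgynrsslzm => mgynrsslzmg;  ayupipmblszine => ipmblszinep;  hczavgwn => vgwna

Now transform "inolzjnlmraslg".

zjnlmraslgl

The rule is to delete the first 3 characters, then move the first character to the end.
For "inolzjnlmraslg", step one produces "lzjnlmraslg"; step two turns that into "zjnlmraslgl".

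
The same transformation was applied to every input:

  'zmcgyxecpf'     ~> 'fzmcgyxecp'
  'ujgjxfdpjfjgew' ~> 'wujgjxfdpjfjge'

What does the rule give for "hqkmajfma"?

The pattern: move the last character to the front.
Doing the same to "hqkmajfma": "ahqkmajfm".

ahqkmajfm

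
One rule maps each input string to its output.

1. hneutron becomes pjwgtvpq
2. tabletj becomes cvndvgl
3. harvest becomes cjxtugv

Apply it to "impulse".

okwrung

Rule — shift every letter 2 places forward in the alphabet (wrapping around), then swap each adjacent pair of characters (1↔2, 3↔4, ...).
Working it through for "impulse": intermediate "korwnug", final "okwrung".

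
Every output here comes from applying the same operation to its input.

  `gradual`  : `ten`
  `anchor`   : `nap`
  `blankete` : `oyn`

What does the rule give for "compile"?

pbz

The pattern: shift every letter 13 places forward in the alphabet (wrapping around) — i.e. ROT13, then keep only the first 3 characters.
Doing the same to "compile": "pbz".
(Check on "blankete": → "oynaxrgr" → "oyn" ✓)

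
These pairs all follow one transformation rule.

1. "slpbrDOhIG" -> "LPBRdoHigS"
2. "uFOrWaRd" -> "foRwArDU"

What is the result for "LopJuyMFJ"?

The transformation: move the first character to the end, then flip the case of every letter.
Working it through for "LopJuyMFJ": intermediate "opJuyMFJL", final "OPjUYmfjl".

OPjUYmfjl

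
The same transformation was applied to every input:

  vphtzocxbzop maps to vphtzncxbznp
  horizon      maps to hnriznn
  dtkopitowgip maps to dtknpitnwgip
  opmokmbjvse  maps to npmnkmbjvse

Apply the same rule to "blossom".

The rule is to replace every "o" with "n".
For "blossom" the result is "blnssnm".

blnssnm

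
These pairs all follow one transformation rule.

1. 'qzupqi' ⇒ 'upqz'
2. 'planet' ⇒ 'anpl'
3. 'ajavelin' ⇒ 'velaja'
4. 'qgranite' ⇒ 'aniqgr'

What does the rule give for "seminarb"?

inasem

The rule is to delete the last 2 characters, then swap the front and back halves of the string.
"seminarb" → "semina" → "inasem".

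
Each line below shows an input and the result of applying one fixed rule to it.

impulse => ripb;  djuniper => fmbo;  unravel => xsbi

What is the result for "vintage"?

qxdb

Looking at the pairs, the operation is to shift every letter 3 places backward in the alphabet (wrapping around), then keep only the last 4 characters.
"vintage" → "sfkqxdb" → "qxdb".
(Check on "djuniper": → "agrkfmbo" → "fmbo" ✓)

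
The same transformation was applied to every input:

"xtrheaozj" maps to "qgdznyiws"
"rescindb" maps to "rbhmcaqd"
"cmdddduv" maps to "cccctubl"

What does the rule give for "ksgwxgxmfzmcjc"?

fvwfwleylbibjr

In each case the input is transformed by: shift every letter 1 place backward in the alphabet (wrapping around), then move the first 2 characters to the end (rotate left by 2).
Starting from "ksgwxgxmfzmcjc": after the first operation, "jrfvwfwleylbib"; after the second, "fvwfwleylbibjr".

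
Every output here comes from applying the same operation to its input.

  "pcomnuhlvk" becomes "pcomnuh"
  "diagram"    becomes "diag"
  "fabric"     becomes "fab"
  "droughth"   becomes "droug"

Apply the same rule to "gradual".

Looking at the pairs, the operation is to delete the last 3 characters.
"gradual" → "grad".

grad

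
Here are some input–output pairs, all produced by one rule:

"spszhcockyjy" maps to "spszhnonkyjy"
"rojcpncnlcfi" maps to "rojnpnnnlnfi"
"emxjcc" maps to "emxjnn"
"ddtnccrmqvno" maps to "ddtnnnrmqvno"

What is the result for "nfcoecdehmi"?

Each output is the input with this applied: replace every "c" with "n".
Applying that to "nfcoecdehmi" gives "nfnoendehmi".

nfnoendehmi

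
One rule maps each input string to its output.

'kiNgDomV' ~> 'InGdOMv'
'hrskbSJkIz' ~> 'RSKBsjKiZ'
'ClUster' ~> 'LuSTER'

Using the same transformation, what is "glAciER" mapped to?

LaCIer

In each case the input is transformed by: delete the first character, then flip the case of every letter.
Working it through for "glAciER": intermediate "lAciER", final "LaCIer".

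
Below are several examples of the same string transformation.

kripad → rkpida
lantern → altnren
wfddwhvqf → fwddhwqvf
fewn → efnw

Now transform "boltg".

obtlg

What's happening: swap each adjacent pair of characters (1↔2, 3↔4, ...).
"boltg" → "obtlg".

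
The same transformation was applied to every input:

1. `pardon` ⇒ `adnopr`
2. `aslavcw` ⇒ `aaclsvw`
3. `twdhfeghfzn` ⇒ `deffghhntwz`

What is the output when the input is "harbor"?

abhorr

In each case the input is transformed by: sort the characters into alphabetical order.
On "harbor" that produces "abhorr".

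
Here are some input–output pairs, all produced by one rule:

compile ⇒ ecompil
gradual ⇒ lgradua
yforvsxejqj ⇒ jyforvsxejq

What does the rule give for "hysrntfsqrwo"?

The pattern: move the last character to the front.
Applying that to "hysrntfsqrwo" gives "ohysrntfsqrw".

ohysrntfsqrw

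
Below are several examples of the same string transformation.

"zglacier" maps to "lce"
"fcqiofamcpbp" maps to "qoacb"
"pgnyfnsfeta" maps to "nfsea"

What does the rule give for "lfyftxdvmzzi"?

ytdmz

The transformation: delete the first 2 characters, then keep every other character starting from the first (positions 1st, 3rd, 5th, ...).
For "lfyftxdvmzzi", step one produces "yftxdvmzzi"; step two turns that into "ytdmz".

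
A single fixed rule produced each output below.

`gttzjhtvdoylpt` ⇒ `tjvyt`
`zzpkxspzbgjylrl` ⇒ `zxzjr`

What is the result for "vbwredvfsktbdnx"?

beftn

Looking at the pairs, the operation is to keep one character in every 3, starting at position 2 (positions 2nd, 5th, 8th, ...).
So "vbwredvfsktbdnx" becomes "beftn".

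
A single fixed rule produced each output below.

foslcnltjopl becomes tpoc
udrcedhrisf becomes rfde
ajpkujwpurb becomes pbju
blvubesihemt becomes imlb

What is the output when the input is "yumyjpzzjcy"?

Rule — keep one character in every 3, starting at position 2 (positions 2nd, 5th, 8th, ...), then swap the front and back halves of the string.
For "yumyjpzzjcy", step one produces "ujzy"; step two turns that into "zyuj".

zyuj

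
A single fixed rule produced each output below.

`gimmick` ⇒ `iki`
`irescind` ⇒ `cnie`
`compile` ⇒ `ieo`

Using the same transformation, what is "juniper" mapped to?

pru

The pattern: move the first 3 characters to the end (rotate left by 3), then keep every other character starting from the second (positions 2nd, 4th, 6th, ...).
Applying both steps to "juniper": "iperjun", then "pru".
(Check on "gimmick": → "mickgim" → "iki" ✓)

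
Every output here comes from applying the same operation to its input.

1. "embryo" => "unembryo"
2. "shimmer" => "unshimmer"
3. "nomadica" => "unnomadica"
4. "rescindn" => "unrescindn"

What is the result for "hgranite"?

What's happening: prepend "un".
Doing the same to "hgranite": "unhgranite".

unhgranite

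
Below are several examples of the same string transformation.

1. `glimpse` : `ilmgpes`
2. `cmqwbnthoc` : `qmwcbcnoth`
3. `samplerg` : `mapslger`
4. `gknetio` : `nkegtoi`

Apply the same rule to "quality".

aulqiyt

In each case the input is transformed by: move the first 2 characters to the end (rotate left by 2), then take characters alternately from the front and the back (1st, last, 2nd, 2nd-last, ...).
Applying that to "quality" gives "aulqiyt".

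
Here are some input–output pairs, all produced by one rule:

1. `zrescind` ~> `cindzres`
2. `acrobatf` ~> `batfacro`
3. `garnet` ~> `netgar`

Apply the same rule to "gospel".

What's happening: swap the front and back halves of the string.
For "gospel" the result is "pelgos".

pelgos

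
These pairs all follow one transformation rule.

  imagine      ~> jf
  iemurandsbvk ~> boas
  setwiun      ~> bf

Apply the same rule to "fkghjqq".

Rule — keep one character in every 3, starting at position 2 (positions 2nd, 5th, 8th, ...), then shift every letter 3 places backward in the alphabet (wrapping around).
For "fkghjqq", step one produces "kj"; step two turns that into "hg".

hg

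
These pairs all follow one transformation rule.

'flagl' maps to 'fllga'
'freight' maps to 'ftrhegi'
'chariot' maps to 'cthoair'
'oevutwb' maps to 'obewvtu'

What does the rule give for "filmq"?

fqiml

The transformation: take characters alternately from the front and the back (1st, last, 2nd, 2nd-last, ...).
For "filmq" the result is "fqiml".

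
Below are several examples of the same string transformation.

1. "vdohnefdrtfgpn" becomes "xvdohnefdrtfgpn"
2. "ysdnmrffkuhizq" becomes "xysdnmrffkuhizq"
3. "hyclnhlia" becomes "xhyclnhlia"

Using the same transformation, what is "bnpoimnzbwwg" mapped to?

Each output is the input with this applied: prepend "x".
So "bnpoimnzbwwg" becomes "xbnpoimnzbwwg".

xbnpoimnzbwwg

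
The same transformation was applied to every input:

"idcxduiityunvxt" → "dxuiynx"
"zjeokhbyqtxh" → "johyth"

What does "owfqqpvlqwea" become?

wqplwa

The pattern: keep every other character starting from the second (positions 2nd, 4th, 6th, ...).
"owfqqpvlqwea" → "wqplwa".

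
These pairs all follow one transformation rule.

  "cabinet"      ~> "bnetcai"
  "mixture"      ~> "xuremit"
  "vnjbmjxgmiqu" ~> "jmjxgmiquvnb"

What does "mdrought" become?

The transformation: move the first 3 characters to the end (rotate left by 3), then swap the first and last characters.
Applying both steps to "mdrought": "oughtmdr", then "rughtmdo".
(Check on "vnjbmjxgmiqu": → "bmjxgmiquvnj" → "jmjxgmiquvnb" ✓)

rughtmdo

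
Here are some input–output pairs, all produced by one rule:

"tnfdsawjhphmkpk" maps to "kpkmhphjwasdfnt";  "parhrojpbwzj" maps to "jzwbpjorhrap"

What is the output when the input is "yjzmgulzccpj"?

What's happening: reverse the string.
For "yjzmgulzccpj" the result is "jpcczlugmzjy".

jpcczlugmzjy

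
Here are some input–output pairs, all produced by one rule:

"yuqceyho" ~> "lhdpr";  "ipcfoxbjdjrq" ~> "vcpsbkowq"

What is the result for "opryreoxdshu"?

The pattern: shift every letter 13 places forward in the alphabet (wrapping around) — i.e. ROT13, then delete the last 3 characters.
Applying both steps to "opryreoxdshu": "bcelerbkqfuh", then "bcelerbkq".

bcelerbkq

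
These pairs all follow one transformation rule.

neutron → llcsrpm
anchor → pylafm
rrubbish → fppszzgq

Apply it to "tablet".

In each case the input is transformed by: move the last character to the front, then shift every letter 2 places backward in the alphabet (wrapping around).
"tablet" → "ttable" → "rryzjc".

rryzjc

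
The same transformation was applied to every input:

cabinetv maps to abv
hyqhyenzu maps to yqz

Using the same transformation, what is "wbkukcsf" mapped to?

bkf

Looking at the pairs, the operation is to swap each adjacent pair of characters (1↔2, 3↔4, ...), then keep one character in every 3, starting at position 1 (positions 1st, 4th, 7th, ...).
On "wbkukcsf": the first step gives "bwukckfs", and the second then gives "bkf".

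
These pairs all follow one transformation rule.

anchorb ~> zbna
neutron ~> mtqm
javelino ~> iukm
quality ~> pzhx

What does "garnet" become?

What's happening: shift every letter 1 place backward in the alphabet (wrapping around), then keep every other character starting from the first (positions 1st, 3rd, 5th, ...).
"garnet" → "fqd".

fqd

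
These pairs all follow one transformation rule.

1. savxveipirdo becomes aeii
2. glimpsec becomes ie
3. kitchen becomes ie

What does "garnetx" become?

Looking at the pairs, the operation is to delete the last character, then keep only the vowels.
For "garnetx", step one produces "garnet"; step two turns that into "ae".

ae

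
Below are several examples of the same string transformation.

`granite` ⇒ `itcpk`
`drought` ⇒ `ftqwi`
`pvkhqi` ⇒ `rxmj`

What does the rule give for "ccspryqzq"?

Each output is the input with this applied: delete the last 2 characters, then shift every letter 2 places forward in the alphabet (wrapping around).
So "ccspryqzq" becomes "eeurtas".

eeurtas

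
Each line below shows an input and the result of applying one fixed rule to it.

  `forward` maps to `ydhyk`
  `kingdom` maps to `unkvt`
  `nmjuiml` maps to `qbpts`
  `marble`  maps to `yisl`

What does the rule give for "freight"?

The transformation: shift every letter 7 places forward in the alphabet (wrapping around), then delete the first 2 characters.
Starting from "freight": after the first operation, "mylpnoa"; after the second, "lpnoa".

lpnoa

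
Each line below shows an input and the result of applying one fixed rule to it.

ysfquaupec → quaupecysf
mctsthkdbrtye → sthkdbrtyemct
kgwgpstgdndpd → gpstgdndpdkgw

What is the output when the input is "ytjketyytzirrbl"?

Each output is the input with this applied: move the first 3 characters to the end (rotate left by 3).
On "ytjketyytzirrbl" that produces "ketyytzirrblytj".

ketyytzirrblytj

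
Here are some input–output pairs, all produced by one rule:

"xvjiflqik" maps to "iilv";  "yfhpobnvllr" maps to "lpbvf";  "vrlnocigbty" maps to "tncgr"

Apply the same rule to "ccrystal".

lytc

What's happening: keep every other character starting from the second (positions 2nd, 4th, 6th, ...), then swap the first and last characters.
"ccrystal" → "cytl" → "lytc".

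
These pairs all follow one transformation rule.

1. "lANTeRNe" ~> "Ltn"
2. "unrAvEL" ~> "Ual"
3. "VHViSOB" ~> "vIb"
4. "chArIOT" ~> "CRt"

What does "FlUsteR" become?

Rule — keep one character in every 3, starting at position 1 (positions 1st, 4th, 7th, ...), then flip the case of every letter.
Starting from "FlUsteR": after the first operation, "FsR"; after the second, "fSr".

fSr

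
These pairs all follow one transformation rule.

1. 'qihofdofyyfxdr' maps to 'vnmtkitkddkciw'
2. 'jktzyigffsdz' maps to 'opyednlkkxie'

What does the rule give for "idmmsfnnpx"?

The transformation: shift every letter 5 places forward in the alphabet (wrapping around).
For "idmmsfnnpx" the result is "nirrxkssuc".

nirrxkssuc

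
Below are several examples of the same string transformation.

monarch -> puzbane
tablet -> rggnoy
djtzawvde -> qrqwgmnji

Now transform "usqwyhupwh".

The transformation: move the last 2 characters to the front (rotate right by 2), then shift every letter 13 places forward in the alphabet (wrapping around) — i.e. ROT13.
Applying that to "usqwyhupwh" gives "juhfdjluhc".

juhfdjluhc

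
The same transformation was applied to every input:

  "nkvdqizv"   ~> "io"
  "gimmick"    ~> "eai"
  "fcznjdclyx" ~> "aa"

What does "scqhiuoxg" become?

aoe

Rule — shift every letter 2 places backward in the alphabet (wrapping around), then keep only the vowels.
For "scqhiuoxg", step one produces "qaofgsmve"; step two turns that into "aoe".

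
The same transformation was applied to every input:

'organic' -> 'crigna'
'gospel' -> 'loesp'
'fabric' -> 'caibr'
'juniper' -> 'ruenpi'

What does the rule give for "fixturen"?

niexrtu

What's happening: take characters alternately from the front and the back (1st, last, 2nd, 2nd-last, ...), then delete the first character.
"fixturen" → "fniexrtu" → "niexrtu".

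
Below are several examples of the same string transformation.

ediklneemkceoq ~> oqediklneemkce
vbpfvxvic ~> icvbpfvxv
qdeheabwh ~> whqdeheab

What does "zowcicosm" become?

smzowcico

The pattern: move the last 2 characters to the front (rotate right by 2).
Doing the same to "zowcicosm": "smzowcico".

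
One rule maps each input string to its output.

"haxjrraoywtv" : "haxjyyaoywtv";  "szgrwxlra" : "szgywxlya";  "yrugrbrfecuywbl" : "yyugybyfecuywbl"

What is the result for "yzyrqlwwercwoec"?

yzyyqlwweycwoec

In each case the input is transformed by: replace every "r" with "y".
Applying that to "yzyrqlwwercwoec" gives "yzyyqlwweycwoec".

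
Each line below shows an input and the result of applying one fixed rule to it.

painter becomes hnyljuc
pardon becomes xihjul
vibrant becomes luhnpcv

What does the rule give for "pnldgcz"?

Looking at the pairs, the operation is to shift every letter 6 places backward in the alphabet (wrapping around), then move the first 3 characters to the end (rotate left by 3).
Applying both steps to "pnldgcz": "jhfxawt", then "xawtjhf".

xawtjhf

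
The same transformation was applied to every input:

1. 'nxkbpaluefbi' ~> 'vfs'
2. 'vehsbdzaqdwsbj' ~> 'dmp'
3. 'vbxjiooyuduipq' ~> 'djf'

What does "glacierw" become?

oti

The transformation: shift every letter 8 places forward in the alphabet (wrapping around), then keep only the first 3 characters.
On "glacierw": the first step gives "otikqmze", and the second then gives "oti".
(Check on "vehsbdzaqdwsbj": → "dmpajlhiyleajr" → "dmp" ✓)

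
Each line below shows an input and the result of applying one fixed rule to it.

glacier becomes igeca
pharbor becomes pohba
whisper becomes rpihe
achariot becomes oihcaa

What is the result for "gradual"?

lgdaa

The rule is to sort the characters into reverse alphabetical order, then delete the first 2 characters.
Applying both steps to "gradual": "urlgdaa", then "lgdaa".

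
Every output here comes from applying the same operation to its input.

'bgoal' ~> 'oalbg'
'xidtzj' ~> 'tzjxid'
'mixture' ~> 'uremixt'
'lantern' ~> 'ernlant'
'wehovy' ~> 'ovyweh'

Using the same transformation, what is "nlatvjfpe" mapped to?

What's happening: move the last 3 characters to the front (rotate right by 3).
For "nlatvjfpe" the result is "fpenlatvj".

fpenlatvj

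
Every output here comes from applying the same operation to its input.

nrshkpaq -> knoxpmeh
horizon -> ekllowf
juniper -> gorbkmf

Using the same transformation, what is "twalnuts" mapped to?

qptqxrik

The rule is to shift every letter 3 places backward in the alphabet (wrapping around), then take characters alternately from the front and the back (1st, last, 2nd, 2nd-last, ...).
For "twalnuts", step one produces "qtxikrqp"; step two turns that into "qptqxrik".
(Check on "horizon": → "elofwlk" → "ekllowf" ✓)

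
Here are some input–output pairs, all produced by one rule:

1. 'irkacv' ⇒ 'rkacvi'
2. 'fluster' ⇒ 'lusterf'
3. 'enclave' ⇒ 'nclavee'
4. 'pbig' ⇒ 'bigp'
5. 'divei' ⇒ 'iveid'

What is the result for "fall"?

allf

The pattern: move the first character to the end.
Doing the same to "fall": "allf".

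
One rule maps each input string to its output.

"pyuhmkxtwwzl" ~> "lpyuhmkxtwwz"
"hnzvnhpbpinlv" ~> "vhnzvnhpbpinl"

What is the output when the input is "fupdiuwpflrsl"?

lfupdiuwpflrs

What's happening: move the last character to the front.
For "fupdiuwpflrsl" the result is "lfupdiuwpflrs".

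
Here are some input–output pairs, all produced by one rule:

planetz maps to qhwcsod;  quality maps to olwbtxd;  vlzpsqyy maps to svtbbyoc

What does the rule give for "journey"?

Rule — shift every letter 3 places forward in the alphabet (wrapping around), then move the first 3 characters to the end (rotate left by 3).
Starting from "journey": after the first operation, "mrxuqhb"; after the second, "uqhbmrx".
(Check on "quality": → "txdolwb" → "olwbtxd" ✓)

uqhbmrx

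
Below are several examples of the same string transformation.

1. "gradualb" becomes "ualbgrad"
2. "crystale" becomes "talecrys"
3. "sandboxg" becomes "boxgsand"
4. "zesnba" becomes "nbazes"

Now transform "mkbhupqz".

The pattern: swap the front and back halves of the string.
For "mkbhupqz" the result is "upqzmkbh".

upqzmkbh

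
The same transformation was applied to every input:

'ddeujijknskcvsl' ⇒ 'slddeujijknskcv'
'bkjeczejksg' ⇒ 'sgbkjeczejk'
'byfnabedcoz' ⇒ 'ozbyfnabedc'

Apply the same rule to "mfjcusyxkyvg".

Looking at the pairs, the operation is to move the last 2 characters to the front (rotate right by 2).
So "mfjcusyxkyvg" becomes "vgmfjcusyxky".

vgmfjcusyxky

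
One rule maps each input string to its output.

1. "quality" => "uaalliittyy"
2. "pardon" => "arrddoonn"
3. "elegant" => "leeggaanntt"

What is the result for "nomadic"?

ommaaddiicc

Looking at the pairs, the operation is to double every character, then delete the first 3 characters.
Starting from "nomadic": after the first operation, "nnoommaaddiicc"; after the second, "ommaaddiicc".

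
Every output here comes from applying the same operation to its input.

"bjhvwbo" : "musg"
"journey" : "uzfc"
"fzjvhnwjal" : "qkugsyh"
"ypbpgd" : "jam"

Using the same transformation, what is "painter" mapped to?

alty

The transformation: shift every letter 11 places forward in the alphabet (wrapping around), then delete the last 3 characters.
Starting from "painter": after the first operation, "altyepc"; after the second, "alty".
(Check on "journey": → "uzfcypj" → "uzfc" ✓)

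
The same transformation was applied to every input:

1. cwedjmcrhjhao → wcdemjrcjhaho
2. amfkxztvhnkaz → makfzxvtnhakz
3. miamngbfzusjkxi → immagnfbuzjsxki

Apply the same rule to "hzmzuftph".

What's happening: swap each adjacent pair of characters (1↔2, 3↔4, ...).
So "hzmzuftph" becomes "zhzmfupth".

zhzmfupth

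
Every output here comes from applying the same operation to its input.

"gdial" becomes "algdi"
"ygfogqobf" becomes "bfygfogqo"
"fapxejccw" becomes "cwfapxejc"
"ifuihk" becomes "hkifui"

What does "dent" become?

Rule — move the last 2 characters to the front (rotate right by 2).
"dent" → "ntde".

ntde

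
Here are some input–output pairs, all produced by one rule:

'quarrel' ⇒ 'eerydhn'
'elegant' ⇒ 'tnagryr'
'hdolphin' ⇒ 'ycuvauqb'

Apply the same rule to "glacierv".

In each case the input is transformed by: shift every letter 13 places forward in the alphabet (wrapping around) — i.e. ROT13, then move the first 3 characters to the end (rotate left by 3).
Starting from "glacierv": after the first operation, "tynpvrei"; after the second, "pvreityn".

pvreityn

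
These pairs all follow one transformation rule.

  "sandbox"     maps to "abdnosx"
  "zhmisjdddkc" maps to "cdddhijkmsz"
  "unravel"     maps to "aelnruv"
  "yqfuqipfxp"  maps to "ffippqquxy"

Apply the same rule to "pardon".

What's happening: sort the characters into alphabetical order.
Applying that to "pardon" gives "adnopr".

adnopr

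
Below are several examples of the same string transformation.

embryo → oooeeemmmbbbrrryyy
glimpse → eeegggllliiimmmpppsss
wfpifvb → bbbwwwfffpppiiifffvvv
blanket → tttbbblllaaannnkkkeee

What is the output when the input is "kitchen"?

nnnkkkiiitttccchhheee

The rule is to move the last character to the front, then repeat every character 3 times.
For "kitchen" the result is "nnnkkkiiitttccchhheee".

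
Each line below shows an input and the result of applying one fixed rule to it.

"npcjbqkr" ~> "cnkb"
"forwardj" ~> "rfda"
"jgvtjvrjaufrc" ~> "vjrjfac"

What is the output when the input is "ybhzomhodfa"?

Rule — keep every other character starting from the first (positions 1st, 3rd, 5th, ...), then swap each adjacent pair of characters (1↔2, 3↔4, ...).
Applying both steps to "ybhzomhodfa": "yhohda", then "hyhoad".

hyhoad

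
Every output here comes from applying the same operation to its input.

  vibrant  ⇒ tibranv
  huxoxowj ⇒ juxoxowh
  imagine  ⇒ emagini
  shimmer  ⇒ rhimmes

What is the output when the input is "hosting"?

gostinh

What's happening: swap the first and last characters.
So "hosting" becomes "gostinh".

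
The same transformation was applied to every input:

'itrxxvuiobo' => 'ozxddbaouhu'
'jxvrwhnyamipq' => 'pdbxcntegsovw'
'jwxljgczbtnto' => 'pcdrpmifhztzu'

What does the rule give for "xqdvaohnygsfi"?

dwjbguntemylo

In each case the input is transformed by: shift every letter 6 places forward in the alphabet (wrapping around).
So "xqdvaohnygsfi" becomes "dwjbguntemylo".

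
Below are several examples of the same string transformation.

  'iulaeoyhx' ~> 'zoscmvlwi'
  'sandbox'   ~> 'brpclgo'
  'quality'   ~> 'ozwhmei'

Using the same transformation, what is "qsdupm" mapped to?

ridaeg

The rule is to move the first 2 characters to the end (rotate left by 2), then shift every letter 12 places backward in the alphabet (wrapping around).
"qsdupm" → "dupmqs" → "ridaeg".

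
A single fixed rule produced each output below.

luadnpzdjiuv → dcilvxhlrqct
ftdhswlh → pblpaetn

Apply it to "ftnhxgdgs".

Looking at the pairs, the operation is to swap the first and last characters, then shift every letter 8 places forward in the alphabet (wrapping around).
Starting from "ftnhxgdgs": after the first operation, "stnhxgdgf"; after the second, "abvpfolon".

abvpfolon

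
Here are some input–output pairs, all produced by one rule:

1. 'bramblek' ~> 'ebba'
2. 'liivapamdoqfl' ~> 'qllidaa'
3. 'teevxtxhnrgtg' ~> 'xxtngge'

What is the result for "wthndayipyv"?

Each output is the input with this applied: keep every other character starting from the first (positions 1st, 3rd, 5th, ...), then sort the characters into reverse alphabetical order.
Doing the same to "wthndayipyv": "ywvphd".

ywvphd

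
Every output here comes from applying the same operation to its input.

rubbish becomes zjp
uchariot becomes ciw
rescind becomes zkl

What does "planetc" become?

The pattern: shift every letter 8 places forward in the alphabet (wrapping around), then keep one character in every 3, starting at position 1 (positions 1st, 4th, 7th, ...).
On "planetc": the first step gives "xtivmbk", and the second then gives "xvk".

xvk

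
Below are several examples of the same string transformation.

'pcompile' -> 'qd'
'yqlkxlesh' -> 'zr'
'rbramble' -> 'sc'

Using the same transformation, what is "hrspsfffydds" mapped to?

What's happening: shift every letter 1 place forward in the alphabet (wrapping around), then keep only the first 2 characters.
Applying both steps to "hrspsfffydds": "istqtgggzeet", then "is".

is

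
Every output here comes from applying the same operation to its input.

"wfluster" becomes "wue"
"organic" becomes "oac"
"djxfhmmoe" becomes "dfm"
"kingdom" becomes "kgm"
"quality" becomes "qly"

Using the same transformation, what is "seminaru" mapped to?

sir

Rule — keep one character in every 3, starting at position 1 (positions 1st, 4th, 7th, ...).
For "seminaru" the result is "sir".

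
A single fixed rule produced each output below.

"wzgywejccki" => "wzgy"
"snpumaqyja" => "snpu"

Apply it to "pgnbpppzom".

pgnb

Rule — keep only the first 4 characters.
Applying that to "pgnbpppzom" gives "pgnb".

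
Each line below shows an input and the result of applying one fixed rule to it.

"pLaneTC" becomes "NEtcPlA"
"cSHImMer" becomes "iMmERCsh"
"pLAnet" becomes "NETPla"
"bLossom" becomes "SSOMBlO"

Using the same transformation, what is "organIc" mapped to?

ANiCORG

The pattern: move the first 3 characters to the end (rotate left by 3), then flip the case of every letter.
Doing the same to "organIc": "ANiCORG".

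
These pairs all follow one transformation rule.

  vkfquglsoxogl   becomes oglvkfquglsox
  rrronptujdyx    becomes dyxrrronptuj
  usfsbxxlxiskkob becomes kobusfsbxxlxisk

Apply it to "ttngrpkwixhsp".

What's happening: move the last 3 characters to the front (rotate right by 3).
For "ttngrpkwixhsp" the result is "hspttngrpkwix".

hspttngrpkwix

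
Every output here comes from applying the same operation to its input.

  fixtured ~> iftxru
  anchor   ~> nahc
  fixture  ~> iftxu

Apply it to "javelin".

The rule is to delete the last 2 characters, then swap each adjacent pair of characters (1↔2, 3↔4, ...).
Starting from "javelin": after the first operation, "javel"; after the second, "ajevl".

ajevl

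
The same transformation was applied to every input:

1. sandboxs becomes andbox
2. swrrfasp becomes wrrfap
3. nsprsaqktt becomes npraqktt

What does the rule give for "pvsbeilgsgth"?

pvbeilggth

Each output is the input with this applied: remove every "s".
Doing the same to "pvsbeilgsgth": "pvbeilggth".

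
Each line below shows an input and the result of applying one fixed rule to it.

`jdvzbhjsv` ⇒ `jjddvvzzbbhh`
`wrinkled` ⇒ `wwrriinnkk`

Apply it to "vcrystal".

vvccrryyss

Rule — delete the last 3 characters, then double every character.
Doing the same to "vcrystal": "vvccrryyss".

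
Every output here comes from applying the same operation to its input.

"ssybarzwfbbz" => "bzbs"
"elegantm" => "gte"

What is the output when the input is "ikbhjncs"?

The pattern: keep one character in every 3, starting at position 1 (positions 1st, 4th, 7th, ...), then move the first character to the end.
On "ikbhjncs": the first step gives "ihc", and the second then gives "hci".

hci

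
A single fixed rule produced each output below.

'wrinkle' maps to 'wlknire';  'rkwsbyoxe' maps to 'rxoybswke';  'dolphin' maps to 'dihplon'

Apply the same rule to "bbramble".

The rule is to reverse the string, then swap the first and last characters.
Applying both steps to "bbramble": "elbmarbb", then "blbmarbe".

blbmarbe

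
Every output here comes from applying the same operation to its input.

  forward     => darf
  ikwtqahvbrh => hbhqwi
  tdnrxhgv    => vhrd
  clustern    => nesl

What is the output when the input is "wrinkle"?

Rule — reverse the string, then keep every other character starting from the first (positions 1st, 3rd, 5th, ...).
Applying that to "wrinkle" gives "ekiw".

ekiw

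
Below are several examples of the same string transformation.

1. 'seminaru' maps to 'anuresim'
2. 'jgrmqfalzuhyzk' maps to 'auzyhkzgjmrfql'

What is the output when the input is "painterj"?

The pattern: swap each adjacent pair of characters (1↔2, 3↔4, ...), then swap the front and back halves of the string.
Working it through for "painterj": intermediate "apnietjr", final "etjrapni".

etjrapni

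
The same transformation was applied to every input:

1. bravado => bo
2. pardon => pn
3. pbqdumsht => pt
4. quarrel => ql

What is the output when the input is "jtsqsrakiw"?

jw

What's happening: take characters alternately from the front and the back (1st, last, 2nd, 2nd-last, ...), then keep only the first 2 characters.
For "jtsqsrakiw", step one produces "jwtiskqasr"; step two turns that into "jw".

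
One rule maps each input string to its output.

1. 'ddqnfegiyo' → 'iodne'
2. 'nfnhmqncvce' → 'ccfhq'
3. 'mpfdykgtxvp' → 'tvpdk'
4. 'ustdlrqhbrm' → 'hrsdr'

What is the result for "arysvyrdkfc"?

dfrsy

Rule — keep every other character starting from the second (positions 2nd, 4th, 6th, ...), then move the first 3 characters to the end (rotate left by 3).
"arysvyrdkfc" → "dfrsy".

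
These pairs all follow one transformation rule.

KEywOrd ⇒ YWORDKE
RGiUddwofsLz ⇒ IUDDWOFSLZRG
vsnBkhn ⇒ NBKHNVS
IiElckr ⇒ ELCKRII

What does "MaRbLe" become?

RBLEMA

In each case the input is transformed by: move the first 2 characters to the end (rotate left by 2), then convert every letter to uppercase.
"MaRbLe" → "RbLeMa" → "RBLEMA".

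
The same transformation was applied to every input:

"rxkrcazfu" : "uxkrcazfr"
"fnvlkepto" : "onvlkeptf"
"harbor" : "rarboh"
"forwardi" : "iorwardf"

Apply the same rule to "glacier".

The pattern: swap the first and last characters.
On "glacier" that produces "rlacieg".

rlacieg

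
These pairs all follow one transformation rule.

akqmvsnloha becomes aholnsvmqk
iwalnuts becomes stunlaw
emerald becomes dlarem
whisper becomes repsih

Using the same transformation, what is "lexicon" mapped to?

nocixe

Each output is the input with this applied: delete the first character, then reverse the string.
Working it through for "lexicon": intermediate "exicon", final "nocixe".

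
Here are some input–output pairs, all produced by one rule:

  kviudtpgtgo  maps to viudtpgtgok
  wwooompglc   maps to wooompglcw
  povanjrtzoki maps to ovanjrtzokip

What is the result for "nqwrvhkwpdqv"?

qwrvhkwpdqvn

In each case the input is transformed by: move the first character to the end.
So "nqwrvhkwpdqv" becomes "qwrvhkwpdqvn".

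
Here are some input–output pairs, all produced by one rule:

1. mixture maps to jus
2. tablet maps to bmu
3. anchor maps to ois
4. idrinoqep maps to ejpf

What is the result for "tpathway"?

The pattern: shift every letter 1 place forward in the alphabet (wrapping around), then keep every other character starting from the second (positions 2nd, 4th, 6th, ...).
Starting from "tpathway": after the first operation, "uqbuixbz"; after the second, "quxz".

quxz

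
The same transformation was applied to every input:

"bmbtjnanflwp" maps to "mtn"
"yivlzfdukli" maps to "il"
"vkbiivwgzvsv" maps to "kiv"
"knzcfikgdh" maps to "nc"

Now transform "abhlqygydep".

bl

The rule is to keep every other character starting from the second (positions 2nd, 4th, 6th, ...), then delete the last 3 characters.
Working it through for "abhlqygydep": intermediate "blyye", final "bl".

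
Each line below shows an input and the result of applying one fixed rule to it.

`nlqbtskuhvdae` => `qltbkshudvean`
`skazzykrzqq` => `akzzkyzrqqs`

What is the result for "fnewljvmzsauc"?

enlwvjzmascuf

Rule — move the first character to the end, then swap each adjacent pair of characters (1↔2, 3↔4, ...).
Starting from "fnewljvmzsauc": after the first operation, "newljvmzsaucf"; after the second, "enlwvjzmascuf".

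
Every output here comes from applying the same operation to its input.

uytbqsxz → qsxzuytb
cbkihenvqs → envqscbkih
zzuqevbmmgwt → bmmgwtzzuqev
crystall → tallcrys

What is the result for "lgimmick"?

micklgim

What's happening: swap the front and back halves of the string.
Applying that to "lgimmick" gives "micklgim".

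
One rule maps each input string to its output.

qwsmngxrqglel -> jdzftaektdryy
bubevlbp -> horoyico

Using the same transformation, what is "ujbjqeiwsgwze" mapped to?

whwordjvtfmjr

The transformation: swap each adjacent pair of characters (1↔2, 3↔4, ...), then shift every letter 13 places forward in the alphabet (wrapping around) — i.e. ROT13.
"ujbjqeiwsgwze" → "jujbeqwigszwe" → "whwordjvtfmjr".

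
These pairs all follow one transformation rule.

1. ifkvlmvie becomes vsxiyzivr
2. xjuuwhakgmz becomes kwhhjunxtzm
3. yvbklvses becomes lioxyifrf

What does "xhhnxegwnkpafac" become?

Looking at the pairs, the operation is to shift every letter 13 places forward in the alphabet (wrapping around) — i.e. ROT13.
So "xhhnxegwnkpafac" becomes "kuuakrtjaxcnsnp".

kuuakrtjaxcnsnp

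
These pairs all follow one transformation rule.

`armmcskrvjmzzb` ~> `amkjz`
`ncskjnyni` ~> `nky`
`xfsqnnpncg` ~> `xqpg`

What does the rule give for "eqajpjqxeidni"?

The transformation: keep one character in every 3, starting at position 1 (positions 1st, 4th, 7th, ...).
"eqajpjqxeidni" → "ejqii".

ejqii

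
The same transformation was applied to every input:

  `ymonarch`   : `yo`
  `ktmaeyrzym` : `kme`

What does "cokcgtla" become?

In each case the input is transformed by: keep every other character starting from the first (positions 1st, 3rd, 5th, ...), then delete the last 2 characters.
On "cokcgtla": the first step gives "ckgl", and the second then gives "ck".

ck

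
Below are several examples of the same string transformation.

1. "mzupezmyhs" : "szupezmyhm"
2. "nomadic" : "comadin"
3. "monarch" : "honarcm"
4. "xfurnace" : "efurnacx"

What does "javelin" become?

navelij

Looking at the pairs, the operation is to swap the first and last characters.
For "javelin" the result is "navelij".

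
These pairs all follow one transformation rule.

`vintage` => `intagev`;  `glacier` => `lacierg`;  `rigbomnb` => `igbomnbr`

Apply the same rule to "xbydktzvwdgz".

bydktzvwdgzx

Rule — move the first character to the end.
"xbydktzvwdgz" → "bydktzvwdgzx".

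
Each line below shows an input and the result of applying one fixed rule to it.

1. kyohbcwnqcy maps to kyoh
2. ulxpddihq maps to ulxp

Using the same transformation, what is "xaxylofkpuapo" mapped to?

The pattern: keep only the first 4 characters.
For "xaxylofkpuapo" the result is "xaxy".

xaxy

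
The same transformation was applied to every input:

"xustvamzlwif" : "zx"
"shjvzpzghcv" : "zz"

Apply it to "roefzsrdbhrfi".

The rule is to sort the characters into reverse alphabetical order, then keep only the first 2 characters.
Doing the same to "roefzsrdbhrfi": "zs".

zs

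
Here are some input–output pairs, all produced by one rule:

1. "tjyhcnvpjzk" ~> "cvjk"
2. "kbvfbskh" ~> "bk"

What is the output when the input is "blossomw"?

Each output is the input with this applied: delete the first 3 characters, then keep every other character starting from the second (positions 2nd, 4th, 6th, ...).
Applying both steps to "blossomw": "ssomw", then "sm".

sm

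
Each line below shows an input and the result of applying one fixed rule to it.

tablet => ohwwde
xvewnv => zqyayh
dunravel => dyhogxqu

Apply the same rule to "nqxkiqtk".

ltwnqtan

The rule is to shift every letter 3 places forward in the alphabet (wrapping around), then swap the front and back halves of the string.
Applying both steps to "nqxkiqtk": "qtanltwn", then "ltwnqtan".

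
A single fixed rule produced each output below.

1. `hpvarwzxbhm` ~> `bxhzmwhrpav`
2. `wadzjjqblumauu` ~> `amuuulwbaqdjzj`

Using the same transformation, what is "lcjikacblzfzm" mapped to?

The pattern: move the last 3 characters to the front (rotate right by 3), then take characters alternately from the front and the back (1st, last, 2nd, 2nd-last, ...).
On "lcjikacblzfzm": the first step gives "fzmlcjikacblz", and the second then gives "fzzlmblccajki".
(Check on "hpvarwzxbhm": → "bhmhpvarwzx" → "bxhzmwhrpav" ✓)

fzzlmblccajki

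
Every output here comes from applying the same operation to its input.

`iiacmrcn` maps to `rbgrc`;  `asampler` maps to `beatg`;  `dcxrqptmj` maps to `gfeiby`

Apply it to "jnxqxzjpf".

The pattern: delete the first 3 characters, then shift every letter 11 places backward in the alphabet (wrapping around).
For "jnxqxzjpf", step one produces "qxzjpf"; step two turns that into "fmoyeu".

fmoyeu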